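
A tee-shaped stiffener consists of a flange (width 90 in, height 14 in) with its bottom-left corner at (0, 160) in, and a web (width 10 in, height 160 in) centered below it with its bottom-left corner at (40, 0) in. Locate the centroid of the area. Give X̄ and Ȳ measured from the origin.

X̄ = 45.00 in, Ȳ = 118.33 in

web: A = 10 × 160 = 1600.00, centroid at (45.00, 80.00).
flange: A = 90 × 14 = 1260.00, centroid at (45.00, 167.00).
ΣA = 2860.00 in²
ΣAX̄ = (1600.00)(45.00) + (1260.00)(45.00) = 128700.00 in³
ΣAȲ = (1600.00)(80.00) + (1260.00)(167.00) = 338420.00 in³
X̄ = 128700.00 / 2860.00 = 45.00 in
Ȳ = 338420.00 / 2860.00 = 118.33 in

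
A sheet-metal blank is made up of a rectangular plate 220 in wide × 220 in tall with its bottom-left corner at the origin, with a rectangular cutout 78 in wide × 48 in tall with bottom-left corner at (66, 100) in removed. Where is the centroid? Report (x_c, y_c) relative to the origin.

x_c = 110.42 in, y_c = 108.83 in

plate: A = 220 × 220 = 48400.00, centroid at (110.00, 110.00).
hole: A = −(78 × 48) = -3744.00, centroid at (105.00, 124.00).
ΣA = 44656.00 in², ΣAx_c = 4930880.00 in³, ΣAy_c = 4859744.00 in³.
x_c = 4930880.00/44656.00 = 110.42 in; y_c = 4859744.00/44656.00 = 108.83 in.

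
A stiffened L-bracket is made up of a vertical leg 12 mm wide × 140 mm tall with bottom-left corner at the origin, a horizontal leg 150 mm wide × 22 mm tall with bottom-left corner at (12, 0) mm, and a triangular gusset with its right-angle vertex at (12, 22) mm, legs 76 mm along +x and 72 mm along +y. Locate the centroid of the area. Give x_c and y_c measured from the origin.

vertical leg: A = 12 × 140 = 1680.00, centroid at (6.00, 70.00).
horizontal leg: A = 150 × 22 = 3300.00, centroid at (87.00, 11.00).
gusset: A = ½·76·72 = 2736.00, centroid at (37.33, 46.00).
ΣA = 7716.00 mm²
ΣAx_c = (1680.00)(6.00) + (3300.00)(87.00) + (2736.00)(37.33) = 399324.00 mm³
ΣAy_c = (1680.00)(70.00) + (3300.00)(11.00) + (2736.00)(46.00) = 279756.00 mm³
x_c = 399324.00 / 7716.00 = 51.75 mm
y_c = 279756.00 / 7716.00 = 36.26 mm

x_c = 51.75 mm, y_c = 36.26 mm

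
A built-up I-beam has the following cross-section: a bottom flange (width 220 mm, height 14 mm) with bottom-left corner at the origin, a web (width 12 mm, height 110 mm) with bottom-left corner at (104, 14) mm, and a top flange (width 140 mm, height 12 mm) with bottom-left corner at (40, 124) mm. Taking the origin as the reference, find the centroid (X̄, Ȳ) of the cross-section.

Part | A | x̄ᵢ | ȳᵢ | A·x̄ᵢ | A·ȳᵢ
bottom flange | 3080.00 | 110.00 | 7.00 | 338800.00 | 21560.00
web | 1320.00 | 110.00 | 69.00 | 145200.00 | 91080.00
top flange | 1680.00 | 110.00 | 130.00 | 184800.00 | 218400.00
Σ | 6080.00 |  |  | 668800.00 | 331040.00
X̄ = 668800.00 / 6080.00 = 110.00 mm
Ȳ = 331040.00 / 6080.00 = 54.45 mm

X̄ = 110.00 mm, Ȳ = 54.45 mm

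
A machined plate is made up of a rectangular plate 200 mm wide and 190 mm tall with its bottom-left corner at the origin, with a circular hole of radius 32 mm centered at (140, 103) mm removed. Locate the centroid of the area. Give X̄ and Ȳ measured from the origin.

X̄ = 96.30 mm, Ȳ = 94.26 mm

Part | A | x̄ᵢ | ȳᵢ | A·x̄ᵢ | A·ȳᵢ
plate | 38000.00 | 100.00 | 95.00 | 3800000.00 | 3610000.00
hole | -3216.99 | 140.00 | 103.00 | -450378.72 | -331350.06
Σ | 34783.01 |  |  | 3349621.28 | 3278649.94
X̄ = 3349621.28 / 34783.01 = 96.30 mm
Ȳ = 3278649.94 / 34783.01 = 94.26 mm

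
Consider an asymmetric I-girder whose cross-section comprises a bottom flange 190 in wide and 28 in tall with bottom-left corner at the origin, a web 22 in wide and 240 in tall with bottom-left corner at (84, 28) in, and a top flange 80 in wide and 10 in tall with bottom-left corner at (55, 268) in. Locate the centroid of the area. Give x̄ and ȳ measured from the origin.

x̄ = 95.00 in, ȳ = 94.24 in

bottom flange: A = 190 × 28 = 5320.00, centroid at (95.00, 14.00).
web: A = 22 × 240 = 5280.00, centroid at (95.00, 148.00).
top flange: A = 80 × 10 = 800.00, centroid at (95.00, 273.00).
ΣA = 11400.00 in², ΣAx̄ = 1083000.00 in³, ΣAȳ = 1074320.00 in³.
x̄ = 1083000.00/11400.00 = 95.00 in; ȳ = 1074320.00/11400.00 = 94.24 in.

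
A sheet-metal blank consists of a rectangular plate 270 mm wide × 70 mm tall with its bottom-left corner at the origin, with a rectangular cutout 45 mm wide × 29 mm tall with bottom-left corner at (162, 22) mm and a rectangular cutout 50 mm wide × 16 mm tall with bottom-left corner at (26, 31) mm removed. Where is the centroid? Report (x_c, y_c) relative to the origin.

plate: A = 270 × 70 = 18900.00, centroid at (135.00, 35.00).
hole 1: A = −(45 × 29) = -1305.00, centroid at (184.50, 36.50).
hole 2: A = −(50 × 16) = -800.00, centroid at (51.00, 39.00).
ΣA = 16795.00 mm², ΣAx_c = 2269927.50 mm³, ΣAy_c = 582667.50 mm³.
x_c = 2269927.50/16795.00 = 135.15 mm; y_c = 582667.50/16795.00 = 34.69 mm.

x_c = 135.15 mm, y_c = 34.69 mm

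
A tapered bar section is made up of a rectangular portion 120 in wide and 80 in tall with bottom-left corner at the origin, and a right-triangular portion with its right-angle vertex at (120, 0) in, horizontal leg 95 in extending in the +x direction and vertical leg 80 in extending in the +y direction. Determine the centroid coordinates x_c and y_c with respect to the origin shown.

Part | A | x̄ᵢ | ȳᵢ | A·x̄ᵢ | A·ȳᵢ
rectangular portion | 9600.00 | 60.00 | 40.00 | 576000.00 | 384000.00
triangular portion | 3800.00 | 151.67 | 26.67 | 576333.33 | 101333.33
Σ | 13400.00 |  |  | 1152333.33 | 485333.33
x_c = 1152333.33 / 13400.00 = 86.00 in
y_c = 485333.33 / 13400.00 = 36.22 in

x_c = 86.00 in, y_c = 36.22 in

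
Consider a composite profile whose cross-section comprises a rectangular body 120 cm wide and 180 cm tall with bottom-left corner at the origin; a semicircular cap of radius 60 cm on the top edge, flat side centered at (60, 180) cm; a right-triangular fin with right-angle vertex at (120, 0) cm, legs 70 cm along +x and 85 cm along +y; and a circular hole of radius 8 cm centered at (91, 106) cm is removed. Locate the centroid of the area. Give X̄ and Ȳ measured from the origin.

Part | A | x̄ᵢ | ȳᵢ | A·x̄ᵢ | A·ȳᵢ
rectangular body | 21600.00 | 60.00 | 90.00 | 1296000.00 | 1944000.00
semicircular top | 5654.87 | 60.00 | 205.46 | 339292.01 | 1161876.02
triangular fin | 2975.00 | 143.33 | 28.33 | 426416.67 | 84291.67
hole | -201.06 | 91.00 | 106.00 | -18296.64 | -21312.56
Σ | 30028.80 |  |  | 2043412.04 | 3168855.12
X̄ = 2043412.04 / 30028.80 = 68.05 cm
Ȳ = 3168855.12 / 30028.80 = 105.53 cm

X̄ = 68.05 cm, Ȳ = 105.53 cm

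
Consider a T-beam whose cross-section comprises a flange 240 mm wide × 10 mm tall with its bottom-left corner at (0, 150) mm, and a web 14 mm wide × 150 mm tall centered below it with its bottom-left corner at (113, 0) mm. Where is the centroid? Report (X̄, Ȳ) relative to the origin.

X̄ = 120.00 mm, Ȳ = 117.67 mm

web: A = 14 × 150 = 2100.00, centroid at (120.00, 75.00).
flange: A = 240 × 10 = 2400.00, centroid at (120.00, 155.00).
ΣA = 4500.00 mm², ΣAX̄ = 540000.00 mm³, ΣAȲ = 529500.00 mm³.
X̄ = 540000.00/4500.00 = 120.00 mm; Ȳ = 529500.00/4500.00 = 117.67 mm.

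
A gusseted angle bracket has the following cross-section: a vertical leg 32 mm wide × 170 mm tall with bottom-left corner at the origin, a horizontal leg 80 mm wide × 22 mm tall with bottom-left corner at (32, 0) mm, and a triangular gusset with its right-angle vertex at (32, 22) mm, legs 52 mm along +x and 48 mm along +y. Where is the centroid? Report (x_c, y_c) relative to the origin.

Part | A | x̄ᵢ | ȳᵢ | A·x̄ᵢ | A·ȳᵢ
vertical leg | 5440.00 | 16.00 | 85.00 | 87040.00 | 462400.00
horizontal leg | 1760.00 | 72.00 | 11.00 | 126720.00 | 19360.00
gusset | 1248.00 | 49.33 | 38.00 | 61568.00 | 47424.00
Σ | 8448.00 |  |  | 275328.00 | 529184.00
x_c = 275328.00 / 8448.00 = 32.59 mm
y_c = 529184.00 / 8448.00 = 62.64 mm

x_c = 32.59 mm, y_c = 62.64 mm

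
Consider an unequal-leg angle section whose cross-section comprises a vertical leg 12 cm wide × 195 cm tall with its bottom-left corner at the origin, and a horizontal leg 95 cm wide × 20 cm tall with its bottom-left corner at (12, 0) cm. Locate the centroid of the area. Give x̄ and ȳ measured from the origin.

x̄ = 29.97 cm, ȳ = 58.29 cm

vertical leg: A = 12 × 195 = 2340.00, centroid at (6.00, 97.50).
horizontal leg: A = 95 × 20 = 1900.00, centroid at (59.50, 10.00).
ΣA = 4240.00 cm², ΣAx̄ = 127090.00 cm³, ΣAȳ = 247150.00 cm³.
x̄ = 127090.00/4240.00 = 29.97 cm; ȳ = 247150.00/4240.00 = 58.29 cm.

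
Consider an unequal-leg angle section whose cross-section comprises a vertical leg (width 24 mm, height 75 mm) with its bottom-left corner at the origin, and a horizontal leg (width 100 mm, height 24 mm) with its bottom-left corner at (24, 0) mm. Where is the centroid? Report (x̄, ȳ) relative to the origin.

x̄ = 47.43 mm, ȳ = 22.93 mm

Part | A | x̄ᵢ | ȳᵢ | A·x̄ᵢ | A·ȳᵢ
vertical leg | 1800.00 | 12.00 | 37.50 | 21600.00 | 67500.00
horizontal leg | 2400.00 | 74.00 | 12.00 | 177600.00 | 28800.00
Σ | 4200.00 |  |  | 199200.00 | 96300.00
x̄ = 199200.00 / 4200.00 = 47.43 mm
ȳ = 96300.00 / 4200.00 = 22.93 mm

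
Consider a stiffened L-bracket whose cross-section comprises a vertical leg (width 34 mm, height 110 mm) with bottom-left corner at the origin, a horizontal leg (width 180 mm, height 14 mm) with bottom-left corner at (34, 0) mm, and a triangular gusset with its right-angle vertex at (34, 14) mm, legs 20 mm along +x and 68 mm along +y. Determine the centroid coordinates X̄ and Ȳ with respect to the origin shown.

X̄ = 58.17 mm, Ȳ = 35.77 mm

Part | A | x̄ᵢ | ȳᵢ | A·x̄ᵢ | A·ȳᵢ
vertical leg | 3740.00 | 17.00 | 55.00 | 63580.00 | 205700.00
horizontal leg | 2520.00 | 124.00 | 7.00 | 312480.00 | 17640.00
gusset | 680.00 | 40.67 | 36.67 | 27653.33 | 24933.33
Σ | 6940.00 |  |  | 403713.33 | 248273.33
X̄ = 403713.33 / 6940.00 = 58.17 mm
Ȳ = 248273.33 / 6940.00 = 35.77 mm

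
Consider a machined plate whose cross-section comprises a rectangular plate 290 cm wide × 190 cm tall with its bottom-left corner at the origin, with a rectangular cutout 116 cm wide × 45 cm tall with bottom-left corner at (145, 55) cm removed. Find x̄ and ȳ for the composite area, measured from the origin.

x̄ = 138.93 cm, ȳ = 96.83 cm

plate: A = 290 × 190 = 55100.00, centroid at (145.00, 95.00).
hole: A = −(116 × 45) = -5220.00, centroid at (203.00, 77.50).
ΣA = 49880.00 cm², ΣAx̄ = 6929840.00 cm³, ΣAȳ = 4829950.00 cm³.
x̄ = 6929840.00/49880.00 = 138.93 cm; ȳ = 4829950.00/49880.00 = 96.83 cm.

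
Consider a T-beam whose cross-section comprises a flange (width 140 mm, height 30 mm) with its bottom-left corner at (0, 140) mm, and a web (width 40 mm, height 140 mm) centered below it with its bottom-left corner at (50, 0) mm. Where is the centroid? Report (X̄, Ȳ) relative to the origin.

web: A = 40 × 140 = 5600.00, centroid at (70.00, 70.00).
flange: A = 140 × 30 = 4200.00, centroid at (70.00, 155.00).
ΣA = 9800.00 mm², ΣAX̄ = 686000.00 mm³, ΣAȲ = 1043000.00 mm³.
X̄ = 686000.00/9800.00 = 70.00 mm; Ȳ = 1043000.00/9800.00 = 106.43 mm.

X̄ = 70.00 mm, Ȳ = 106.43 mm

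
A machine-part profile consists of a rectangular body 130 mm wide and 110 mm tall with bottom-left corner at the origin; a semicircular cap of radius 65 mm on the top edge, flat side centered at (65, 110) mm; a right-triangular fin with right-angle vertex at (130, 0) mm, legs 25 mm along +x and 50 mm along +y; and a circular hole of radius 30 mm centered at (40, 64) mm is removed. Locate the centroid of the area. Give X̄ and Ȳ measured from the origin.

X̄ = 71.22 mm, Ȳ = 81.62 mm

Part | A | x̄ᵢ | ȳᵢ | A·x̄ᵢ | A·ȳᵢ
rectangular body | 14300.00 | 65.00 | 55.00 | 929500.00 | 786500.00
semicircular top | 6636.61 | 65.00 | 137.59 | 431379.94 | 913110.93
triangular fin | 625.00 | 138.33 | 16.67 | 86458.33 | 10416.67
hole | -2827.43 | 40.00 | 64.00 | -113097.34 | -180955.74
Σ | 18734.18 |  |  | 1334240.94 | 1529071.86
X̄ = 1334240.94 / 18734.18 = 71.22 mm
Ȳ = 1529071.86 / 18734.18 = 81.62 mm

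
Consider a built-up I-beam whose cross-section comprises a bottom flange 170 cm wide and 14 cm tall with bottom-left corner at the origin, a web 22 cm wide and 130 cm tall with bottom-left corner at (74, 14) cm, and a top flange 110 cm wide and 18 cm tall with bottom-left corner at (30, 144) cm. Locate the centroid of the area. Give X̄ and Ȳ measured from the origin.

X̄ = 85.00 cm, Ȳ = 75.56 cm

Part | A | x̄ᵢ | ȳᵢ | A·x̄ᵢ | A·ȳᵢ
bottom flange | 2380.00 | 85.00 | 7.00 | 202300.00 | 16660.00
web | 2860.00 | 85.00 | 79.00 | 243100.00 | 225940.00
top flange | 1980.00 | 85.00 | 153.00 | 168300.00 | 302940.00
Σ | 7220.00 |  |  | 613700.00 | 545540.00
X̄ = 613700.00 / 7220.00 = 85.00 cm
Ȳ = 545540.00 / 7220.00 = 75.56 cm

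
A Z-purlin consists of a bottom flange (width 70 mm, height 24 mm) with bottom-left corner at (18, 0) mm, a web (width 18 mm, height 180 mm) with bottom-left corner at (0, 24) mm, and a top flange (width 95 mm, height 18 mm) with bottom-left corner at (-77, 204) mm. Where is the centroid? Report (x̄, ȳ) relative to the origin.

bottom flange: A = 70 × 24 = 1680.00, centroid at (53.00, 12.00).
web: A = 18 × 180 = 3240.00, centroid at (9.00, 114.00).
top flange: A = 95 × 18 = 1710.00, centroid at (-29.50, 213.00).
ΣA = 6630.00 mm²
ΣAx̄ = (1680.00)(53.00) + (3240.00)(9.00) + (1710.00)(-29.50) = 67755.00 mm³
ΣAȳ = (1680.00)(12.00) + (3240.00)(114.00) + (1710.00)(213.00) = 753750.00 mm³
x̄ = 67755.00 / 6630.00 = 10.22 mm
ȳ = 753750.00 / 6630.00 = 113.69 mm

x̄ = 10.22 mm, ȳ = 113.69 mm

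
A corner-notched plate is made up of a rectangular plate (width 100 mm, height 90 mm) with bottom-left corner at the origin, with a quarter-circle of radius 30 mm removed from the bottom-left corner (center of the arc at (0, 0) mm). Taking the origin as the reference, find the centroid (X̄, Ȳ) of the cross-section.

X̄ = 53.18 mm, Ȳ = 47.75 mm

Part | A | x̄ᵢ | ȳᵢ | A·x̄ᵢ | A·ȳᵢ
plate | 9000.00 | 50.00 | 45.00 | 450000.00 | 405000.00
removed quarter-circle | -706.86 | 12.73 | 12.73 | -9000.00 | -9000.00
Σ | 8293.14 |  |  | 441000.00 | 396000.00
X̄ = 441000.00 / 8293.14 = 53.18 mm
Ȳ = 396000.00 / 8293.14 = 47.75 mm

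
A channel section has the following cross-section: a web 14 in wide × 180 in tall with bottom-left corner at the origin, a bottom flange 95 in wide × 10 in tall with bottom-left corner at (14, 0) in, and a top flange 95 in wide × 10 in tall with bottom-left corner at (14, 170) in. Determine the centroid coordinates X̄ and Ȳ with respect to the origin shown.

X̄ = 30.43 in, Ȳ = 90.00 in

web: A = 14 × 180 = 2520.00, centroid at (7.00, 90.00).
bottom flange: A = 95 × 10 = 950.00, centroid at (61.50, 5.00).
top flange: A = 95 × 10 = 950.00, centroid at (61.50, 175.00).
ΣA = 4420.00 in², ΣAX̄ = 134490.00 in³, ΣAȲ = 397800.00 in³.
X̄ = 134490.00/4420.00 = 30.43 in; Ȳ = 397800.00/4420.00 = 90.00 in.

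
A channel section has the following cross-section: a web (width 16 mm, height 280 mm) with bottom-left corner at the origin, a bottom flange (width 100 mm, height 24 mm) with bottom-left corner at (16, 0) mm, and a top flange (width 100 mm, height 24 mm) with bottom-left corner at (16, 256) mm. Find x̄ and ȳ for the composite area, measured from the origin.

web: A = 16 × 280 = 4480.00, centroid at (8.00, 140.00).
bottom flange: A = 100 × 24 = 2400.00, centroid at (66.00, 12.00).
top flange: A = 100 × 24 = 2400.00, centroid at (66.00, 268.00).
ΣA = 9280.00 mm²
ΣAx̄ = (4480.00)(8.00) + (2400.00)(66.00) + (2400.00)(66.00) = 352640.00 mm³
ΣAȳ = (4480.00)(140.00) + (2400.00)(12.00) + (2400.00)(268.00) = 1299200.00 mm³
x̄ = 352640.00 / 9280.00 = 38.00 mm
ȳ = 1299200.00 / 9280.00 = 140.00 mm

x̄ = 38.00 mm, ȳ = 140.00 mm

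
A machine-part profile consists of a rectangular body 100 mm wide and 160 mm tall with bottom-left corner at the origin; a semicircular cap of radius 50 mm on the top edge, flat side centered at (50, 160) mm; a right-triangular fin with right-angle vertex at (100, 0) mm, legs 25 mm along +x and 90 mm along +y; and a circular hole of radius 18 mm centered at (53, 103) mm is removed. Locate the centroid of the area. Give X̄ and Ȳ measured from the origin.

rectangular body: A = 100 × 160 = 16000.00, centroid at (50.00, 80.00).
semicircular top: A = ½π·50² = 3926.99, centroid at (50.00, 181.22).
triangular fin: A = ½·25·90 = 1125.00, centroid at (108.33, 30.00).
hole: A = −π·18² = -1017.88, centroid at (53.00, 103.00).
ΣA = 20034.11 mm²
ΣAX̄ = (16000.00)(50.00) + (3926.99)(50.00) + (1125.00)(108.33) + (-1017.88)(53.00) = 1064277.11 mm³
ΣAȲ = (16000.00)(80.00) + (3926.99)(181.22) + (1125.00)(30.00) + (-1017.88)(103.00) = 1920560.63 mm³
X̄ = 1064277.11 / 20034.11 = 53.12 mm
Ȳ = 1920560.63 / 20034.11 = 95.86 mm

X̄ = 53.12 mm, Ȳ = 95.86 mm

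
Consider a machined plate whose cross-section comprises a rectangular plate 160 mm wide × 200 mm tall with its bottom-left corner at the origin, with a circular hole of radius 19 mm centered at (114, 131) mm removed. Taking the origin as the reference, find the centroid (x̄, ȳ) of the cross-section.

x̄ = 78.75 mm, ȳ = 98.86 mm

plate: A = 160 × 200 = 32000.00, centroid at (80.00, 100.00).
hole: A = −π·19² = -1134.11, centroid at (114.00, 131.00).
ΣA = 30865.89 mm²
ΣAx̄ = (32000.00)(80.00) + (-1134.11)(114.00) = 2430710.90 mm³
ΣAȳ = (32000.00)(100.00) + (-1134.11)(131.00) = 3051430.94 mm³
x̄ = 2430710.90 / 30865.89 = 78.75 mm
ȳ = 3051430.94 / 30865.89 = 98.86 mm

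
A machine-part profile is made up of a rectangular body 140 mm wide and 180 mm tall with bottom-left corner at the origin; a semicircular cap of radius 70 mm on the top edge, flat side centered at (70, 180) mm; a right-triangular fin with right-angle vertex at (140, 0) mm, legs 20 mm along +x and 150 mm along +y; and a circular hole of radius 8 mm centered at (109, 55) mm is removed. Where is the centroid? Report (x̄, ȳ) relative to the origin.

Part | A | x̄ᵢ | ȳᵢ | A·x̄ᵢ | A·ȳᵢ
rectangular body | 25200.00 | 70.00 | 90.00 | 1764000.00 | 2268000.00
semicircular top | 7696.90 | 70.00 | 209.71 | 538783.14 | 1614109.03
triangular fin | 1500.00 | 146.67 | 50.00 | 220000.00 | 75000.00
hole | -201.06 | 109.00 | 55.00 | -21915.75 | -11058.41
Σ | 34195.84 |  |  | 2500867.39 | 3946050.62
x̄ = 2500867.39 / 34195.84 = 73.13 mm
ȳ = 3946050.62 / 34195.84 = 115.40 mm

x̄ = 73.13 mm, ȳ = 115.40 mm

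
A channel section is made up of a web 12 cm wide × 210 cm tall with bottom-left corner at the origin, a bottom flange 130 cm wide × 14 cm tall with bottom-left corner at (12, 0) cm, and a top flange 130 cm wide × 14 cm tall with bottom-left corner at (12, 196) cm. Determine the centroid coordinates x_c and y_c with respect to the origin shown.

Part | A | x̄ᵢ | ȳᵢ | A·x̄ᵢ | A·ȳᵢ
web | 2520.00 | 6.00 | 105.00 | 15120.00 | 264600.00
bottom flange | 1820.00 | 77.00 | 7.00 | 140140.00 | 12740.00
top flange | 1820.00 | 77.00 | 203.00 | 140140.00 | 369460.00
Σ | 6160.00 |  |  | 295400.00 | 646800.00
x_c = 295400.00 / 6160.00 = 47.95 cm
y_c = 646800.00 / 6160.00 = 105.00 cm

x_c = 47.95 cm, y_c = 105.00 cm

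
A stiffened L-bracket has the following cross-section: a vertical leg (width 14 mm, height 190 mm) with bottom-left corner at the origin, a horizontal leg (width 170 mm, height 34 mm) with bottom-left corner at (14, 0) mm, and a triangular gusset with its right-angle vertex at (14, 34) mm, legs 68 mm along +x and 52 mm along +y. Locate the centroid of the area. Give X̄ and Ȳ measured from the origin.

vertical leg: A = 14 × 190 = 2660.00, centroid at (7.00, 95.00).
horizontal leg: A = 170 × 34 = 5780.00, centroid at (99.00, 17.00).
gusset: A = ½·68·52 = 1768.00, centroid at (36.67, 51.33).
ΣA = 10208.00 mm², ΣAX̄ = 655666.67 mm³, ΣAȲ = 441717.33 mm³.
X̄ = 655666.67/10208.00 = 64.23 mm; Ȳ = 441717.33/10208.00 = 43.27 mm.

X̄ = 64.23 mm, Ȳ = 43.27 mm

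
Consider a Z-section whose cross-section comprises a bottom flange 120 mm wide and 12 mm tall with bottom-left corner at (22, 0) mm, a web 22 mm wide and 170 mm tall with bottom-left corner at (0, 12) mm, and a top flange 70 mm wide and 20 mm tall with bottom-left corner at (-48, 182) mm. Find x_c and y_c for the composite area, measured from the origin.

x_c = 21.43 mm, y_c = 97.30 mm

bottom flange: A = 120 × 12 = 1440.00, centroid at (82.00, 6.00).
web: A = 22 × 170 = 3740.00, centroid at (11.00, 97.00).
top flange: A = 70 × 20 = 1400.00, centroid at (-13.00, 192.00).
ΣA = 6580.00 mm², ΣAx_c = 141020.00 mm³, ΣAy_c = 640220.00 mm³.
x_c = 141020.00/6580.00 = 21.43 mm; y_c = 640220.00/6580.00 = 97.30 mm.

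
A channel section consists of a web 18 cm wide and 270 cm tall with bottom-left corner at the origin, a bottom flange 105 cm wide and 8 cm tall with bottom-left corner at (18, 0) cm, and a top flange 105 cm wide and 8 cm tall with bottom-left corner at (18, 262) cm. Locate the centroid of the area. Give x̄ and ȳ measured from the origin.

x̄ = 24.80 cm, ȳ = 135.00 cm

Part | A | x̄ᵢ | ȳᵢ | A·x̄ᵢ | A·ȳᵢ
web | 4860.00 | 9.00 | 135.00 | 43740.00 | 656100.00
bottom flange | 840.00 | 70.50 | 4.00 | 59220.00 | 3360.00
top flange | 840.00 | 70.50 | 266.00 | 59220.00 | 223440.00
Σ | 6540.00 |  |  | 162180.00 | 882900.00
x̄ = 162180.00 / 6540.00 = 24.80 cm
ȳ = 882900.00 / 6540.00 = 135.00 cm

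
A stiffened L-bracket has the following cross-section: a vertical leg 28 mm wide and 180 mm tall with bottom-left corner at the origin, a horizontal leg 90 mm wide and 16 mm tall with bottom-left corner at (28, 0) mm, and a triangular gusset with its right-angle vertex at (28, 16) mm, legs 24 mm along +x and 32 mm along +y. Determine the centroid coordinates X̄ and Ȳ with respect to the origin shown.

X̄ = 27.61 mm, Ȳ = 69.25 mm

Part | A | x̄ᵢ | ȳᵢ | A·x̄ᵢ | A·ȳᵢ
vertical leg | 5040.00 | 14.00 | 90.00 | 70560.00 | 453600.00
horizontal leg | 1440.00 | 73.00 | 8.00 | 105120.00 | 11520.00
gusset | 384.00 | 36.00 | 26.67 | 13824.00 | 10240.00
Σ | 6864.00 |  |  | 189504.00 | 475360.00
X̄ = 189504.00 / 6864.00 = 27.61 mm
Ȳ = 475360.00 / 6864.00 = 69.25 mm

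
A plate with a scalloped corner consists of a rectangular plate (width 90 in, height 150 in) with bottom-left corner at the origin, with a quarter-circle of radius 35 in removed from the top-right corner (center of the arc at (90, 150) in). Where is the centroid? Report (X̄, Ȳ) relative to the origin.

plate: A = 90 × 150 = 13500.00, centroid at (45.00, 75.00).
removed quarter-circle: A = −¼π·35² = -962.11, centroid at (75.15, 135.15).
ΣA = 12537.89 in²
ΣAX̄ = (13500.00)(45.00) + (-962.11)(75.15) = 535201.52 in³
ΣAȲ = (13500.00)(75.00) + (-962.11)(135.15) = 882474.75 in³
X̄ = 535201.52 / 12537.89 = 42.69 in
Ȳ = 882474.75 / 12537.89 = 70.38 in

X̄ = 42.69 in, Ȳ = 70.38 in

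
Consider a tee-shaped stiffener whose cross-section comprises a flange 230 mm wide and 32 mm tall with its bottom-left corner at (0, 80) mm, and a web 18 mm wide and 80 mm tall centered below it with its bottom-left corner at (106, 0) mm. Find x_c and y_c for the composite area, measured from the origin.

x_c = 115.00 mm, y_c = 86.84 mm

Part | A | x̄ᵢ | ȳᵢ | A·x̄ᵢ | A·ȳᵢ
web | 1440.00 | 115.00 | 40.00 | 165600.00 | 57600.00
flange | 7360.00 | 115.00 | 96.00 | 846400.00 | 706560.00
Σ | 8800.00 |  |  | 1012000.00 | 764160.00
x_c = 1012000.00 / 8800.00 = 115.00 mm
y_c = 764160.00 / 8800.00 = 86.84 mm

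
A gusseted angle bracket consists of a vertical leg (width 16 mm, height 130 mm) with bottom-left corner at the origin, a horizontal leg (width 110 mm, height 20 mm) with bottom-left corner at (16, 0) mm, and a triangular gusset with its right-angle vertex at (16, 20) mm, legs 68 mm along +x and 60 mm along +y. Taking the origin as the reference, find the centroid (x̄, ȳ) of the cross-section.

vertical leg: A = 16 × 130 = 2080.00, centroid at (8.00, 65.00).
horizontal leg: A = 110 × 20 = 2200.00, centroid at (71.00, 10.00).
gusset: A = ½·68·60 = 2040.00, centroid at (38.67, 40.00).
ΣA = 6320.00 mm²
ΣAx̄ = (2080.00)(8.00) + (2200.00)(71.00) + (2040.00)(38.67) = 251720.00 mm³
ΣAȳ = (2080.00)(65.00) + (2200.00)(10.00) + (2040.00)(40.00) = 238800.00 mm³
x̄ = 251720.00 / 6320.00 = 39.83 mm
ȳ = 238800.00 / 6320.00 = 37.78 mm

x̄ = 39.83 mm, ȳ = 37.78 mm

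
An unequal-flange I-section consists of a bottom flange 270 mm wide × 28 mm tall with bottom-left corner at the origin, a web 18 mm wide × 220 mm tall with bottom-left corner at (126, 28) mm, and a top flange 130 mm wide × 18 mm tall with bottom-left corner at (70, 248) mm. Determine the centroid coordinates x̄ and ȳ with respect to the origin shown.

x̄ = 135.00 mm, ȳ = 90.45 mm

bottom flange: A = 270 × 28 = 7560.00, centroid at (135.00, 14.00).
web: A = 18 × 220 = 3960.00, centroid at (135.00, 138.00).
top flange: A = 130 × 18 = 2340.00, centroid at (135.00, 257.00).
ΣA = 13860.00 mm², ΣAx̄ = 1871100.00 mm³, ΣAȳ = 1253700.00 mm³.
x̄ = 1871100.00/13860.00 = 135.00 mm; ȳ = 1253700.00/13860.00 = 90.45 mm.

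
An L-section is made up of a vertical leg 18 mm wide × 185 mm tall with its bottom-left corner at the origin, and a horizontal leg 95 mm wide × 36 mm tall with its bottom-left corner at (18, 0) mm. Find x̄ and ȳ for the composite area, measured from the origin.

Part | A | x̄ᵢ | ȳᵢ | A·x̄ᵢ | A·ȳᵢ
vertical leg | 3330.00 | 9.00 | 92.50 | 29970.00 | 308025.00
horizontal leg | 3420.00 | 65.50 | 18.00 | 224010.00 | 61560.00
Σ | 6750.00 |  |  | 253980.00 | 369585.00
x̄ = 253980.00 / 6750.00 = 37.63 mm
ȳ = 369585.00 / 6750.00 = 54.75 mm

x̄ = 37.63 mm, ȳ = 54.75 mm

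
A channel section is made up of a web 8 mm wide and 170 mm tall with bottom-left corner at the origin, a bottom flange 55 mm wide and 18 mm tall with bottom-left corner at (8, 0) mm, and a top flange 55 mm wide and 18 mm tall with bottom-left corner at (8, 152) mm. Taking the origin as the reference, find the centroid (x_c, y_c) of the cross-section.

Part | A | x̄ᵢ | ȳᵢ | A·x̄ᵢ | A·ȳᵢ
web | 1360.00 | 4.00 | 85.00 | 5440.00 | 115600.00
bottom flange | 990.00 | 35.50 | 9.00 | 35145.00 | 8910.00
top flange | 990.00 | 35.50 | 161.00 | 35145.00 | 159390.00
Σ | 3340.00 |  |  | 75730.00 | 283900.00
x_c = 75730.00 / 3340.00 = 22.67 mm
y_c = 283900.00 / 3340.00 = 85.00 mm

x_c = 22.67 mm, y_c = 85.00 mm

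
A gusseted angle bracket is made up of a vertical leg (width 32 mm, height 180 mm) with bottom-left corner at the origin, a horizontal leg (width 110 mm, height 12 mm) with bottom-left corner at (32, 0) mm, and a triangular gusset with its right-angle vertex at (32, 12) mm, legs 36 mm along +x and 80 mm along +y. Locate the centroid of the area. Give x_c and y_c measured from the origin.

x_c = 31.73 mm, y_c = 68.31 mm

vertical leg: A = 32 × 180 = 5760.00, centroid at (16.00, 90.00).
horizontal leg: A = 110 × 12 = 1320.00, centroid at (87.00, 6.00).
gusset: A = ½·36·80 = 1440.00, centroid at (44.00, 38.67).
ΣA = 8520.00 mm², ΣAx_c = 270360.00 mm³, ΣAy_c = 582000.00 mm³.
x_c = 270360.00/8520.00 = 31.73 mm; y_c = 582000.00/8520.00 = 68.31 mm.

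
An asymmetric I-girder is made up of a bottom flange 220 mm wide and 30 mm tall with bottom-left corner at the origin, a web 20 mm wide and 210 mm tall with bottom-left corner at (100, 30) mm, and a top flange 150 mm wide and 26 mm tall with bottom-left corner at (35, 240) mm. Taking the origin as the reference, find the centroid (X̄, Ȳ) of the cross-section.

X̄ = 110.00 mm, Ȳ = 112.43 mm

bottom flange: A = 220 × 30 = 6600.00, centroid at (110.00, 15.00).
web: A = 20 × 210 = 4200.00, centroid at (110.00, 135.00).
top flange: A = 150 × 26 = 3900.00, centroid at (110.00, 253.00).
ΣA = 14700.00 mm², ΣAX̄ = 1617000.00 mm³, ΣAȲ = 1652700.00 mm³.
X̄ = 1617000.00/14700.00 = 110.00 mm; Ȳ = 1652700.00/14700.00 = 112.43 mm.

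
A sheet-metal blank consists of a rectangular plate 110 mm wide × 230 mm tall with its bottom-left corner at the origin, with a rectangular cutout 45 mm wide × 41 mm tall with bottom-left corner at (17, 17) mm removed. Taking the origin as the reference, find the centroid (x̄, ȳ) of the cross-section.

plate: A = 110 × 230 = 25300.00, centroid at (55.00, 115.00).
hole: A = −(45 × 41) = -1845.00, centroid at (39.50, 37.50).
ΣA = 23455.00 mm²
ΣAx̄ = (25300.00)(55.00) + (-1845.00)(39.50) = 1318622.50 mm³
ΣAȳ = (25300.00)(115.00) + (-1845.00)(37.50) = 2840312.50 mm³
x̄ = 1318622.50 / 23455.00 = 56.22 mm
ȳ = 2840312.50 / 23455.00 = 121.10 mm

x̄ = 56.22 mm, ȳ = 121.10 mm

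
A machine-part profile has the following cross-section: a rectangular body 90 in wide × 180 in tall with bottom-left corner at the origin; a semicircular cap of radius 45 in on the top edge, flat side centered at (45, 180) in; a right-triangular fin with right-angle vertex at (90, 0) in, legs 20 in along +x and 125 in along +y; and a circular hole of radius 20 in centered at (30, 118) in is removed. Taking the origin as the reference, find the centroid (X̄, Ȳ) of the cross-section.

X̄ = 49.31 in, Ȳ = 102.98 in

rectangular body: A = 90 × 180 = 16200.00, centroid at (45.00, 90.00).
semicircular top: A = ½π·45² = 3180.86, centroid at (45.00, 199.10).
triangular fin: A = ½·20·125 = 1250.00, centroid at (96.67, 41.67).
hole: A = −π·20² = -1256.64, centroid at (30.00, 118.00).
ΣA = 19374.23 in², ΣAX̄ = 955273.04 in³, ΣAȲ = 1995105.42 in³.
X̄ = 955273.04/19374.23 = 49.31 in; Ȳ = 1995105.42/19374.23 = 102.98 in.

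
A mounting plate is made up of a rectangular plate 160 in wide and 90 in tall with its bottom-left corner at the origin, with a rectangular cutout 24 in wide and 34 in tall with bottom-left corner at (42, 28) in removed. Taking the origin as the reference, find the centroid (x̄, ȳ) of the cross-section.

x̄ = 81.56 in, ȳ = 45.00 in

plate: A = 160 × 90 = 14400.00, centroid at (80.00, 45.00).
hole: A = −(24 × 34) = -816.00, centroid at (54.00, 45.00).
ΣA = 13584.00 in²
ΣAx̄ = (14400.00)(80.00) + (-816.00)(54.00) = 1107936.00 in³
ΣAȳ = (14400.00)(45.00) + (-816.00)(45.00) = 611280.00 in³
x̄ = 1107936.00 / 13584.00 = 81.56 in
ȳ = 611280.00 / 13584.00 = 45.00 in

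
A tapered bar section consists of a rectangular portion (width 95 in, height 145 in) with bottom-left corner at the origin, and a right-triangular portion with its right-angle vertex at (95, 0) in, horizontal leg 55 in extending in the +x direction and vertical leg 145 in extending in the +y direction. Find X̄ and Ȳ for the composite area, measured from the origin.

Part | A | x̄ᵢ | ȳᵢ | A·x̄ᵢ | A·ȳᵢ
rectangular portion | 13775.00 | 47.50 | 72.50 | 654312.50 | 998687.50
triangular portion | 3987.50 | 113.33 | 48.33 | 451916.67 | 192729.17
Σ | 17762.50 |  |  | 1106229.17 | 1191416.67
X̄ = 1106229.17 / 17762.50 = 62.28 in
Ȳ = 1191416.67 / 17762.50 = 67.07 in

X̄ = 62.28 in, Ȳ = 67.07 in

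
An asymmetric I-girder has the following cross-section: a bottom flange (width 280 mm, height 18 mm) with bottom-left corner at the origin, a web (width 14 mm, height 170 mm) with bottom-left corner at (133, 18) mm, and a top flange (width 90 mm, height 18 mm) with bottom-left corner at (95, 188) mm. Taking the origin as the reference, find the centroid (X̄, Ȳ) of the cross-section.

bottom flange: A = 280 × 18 = 5040.00, centroid at (140.00, 9.00).
web: A = 14 × 170 = 2380.00, centroid at (140.00, 103.00).
top flange: A = 90 × 18 = 1620.00, centroid at (140.00, 197.00).
ΣA = 9040.00 mm²
ΣAX̄ = (5040.00)(140.00) + (2380.00)(140.00) + (1620.00)(140.00) = 1265600.00 mm³
ΣAȲ = (5040.00)(9.00) + (2380.00)(103.00) + (1620.00)(197.00) = 609640.00 mm³
X̄ = 1265600.00 / 9040.00 = 140.00 mm
Ȳ = 609640.00 / 9040.00 = 67.44 mm

X̄ = 140.00 mm, Ȳ = 67.44 mm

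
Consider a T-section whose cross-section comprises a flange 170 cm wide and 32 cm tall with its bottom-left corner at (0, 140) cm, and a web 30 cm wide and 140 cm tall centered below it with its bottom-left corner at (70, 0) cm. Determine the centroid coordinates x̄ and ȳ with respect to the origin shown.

x̄ = 85.00 cm, ȳ = 118.53 cm

web: A = 30 × 140 = 4200.00, centroid at (85.00, 70.00).
flange: A = 170 × 32 = 5440.00, centroid at (85.00, 156.00).
ΣA = 9640.00 cm²
ΣAx̄ = (4200.00)(85.00) + (5440.00)(85.00) = 819400.00 cm³
ΣAȳ = (4200.00)(70.00) + (5440.00)(156.00) = 1142640.00 cm³
x̄ = 819400.00 / 9640.00 = 85.00 cm
ȳ = 1142640.00 / 9640.00 = 118.53 cm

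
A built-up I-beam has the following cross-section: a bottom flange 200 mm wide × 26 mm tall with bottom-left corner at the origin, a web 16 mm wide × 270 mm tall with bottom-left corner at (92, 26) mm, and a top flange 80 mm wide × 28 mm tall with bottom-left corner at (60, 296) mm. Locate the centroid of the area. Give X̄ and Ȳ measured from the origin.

bottom flange: A = 200 × 26 = 5200.00, centroid at (100.00, 13.00).
web: A = 16 × 270 = 4320.00, centroid at (100.00, 161.00).
top flange: A = 80 × 28 = 2240.00, centroid at (100.00, 310.00).
ΣA = 11760.00 mm²
ΣAX̄ = (5200.00)(100.00) + (4320.00)(100.00) + (2240.00)(100.00) = 1176000.00 mm³
ΣAȲ = (5200.00)(13.00) + (4320.00)(161.00) + (2240.00)(310.00) = 1457520.00 mm³
X̄ = 1176000.00 / 11760.00 = 100.00 mm
Ȳ = 1457520.00 / 11760.00 = 123.94 mm

X̄ = 100.00 mm, Ȳ = 123.94 mm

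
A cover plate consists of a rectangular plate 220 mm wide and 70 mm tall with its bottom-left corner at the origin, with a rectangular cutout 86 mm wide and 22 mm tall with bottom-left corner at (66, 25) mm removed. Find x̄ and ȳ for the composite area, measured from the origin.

Part | A | x̄ᵢ | ȳᵢ | A·x̄ᵢ | A·ȳᵢ
plate | 15400.00 | 110.00 | 35.00 | 1694000.00 | 539000.00
hole | -1892.00 | 109.00 | 36.00 | -206228.00 | -68112.00
Σ | 13508.00 |  |  | 1487772.00 | 470888.00
x̄ = 1487772.00 / 13508.00 = 110.14 mm
ȳ = 470888.00 / 13508.00 = 34.86 mm

x̄ = 110.14 mm, ȳ = 34.86 mm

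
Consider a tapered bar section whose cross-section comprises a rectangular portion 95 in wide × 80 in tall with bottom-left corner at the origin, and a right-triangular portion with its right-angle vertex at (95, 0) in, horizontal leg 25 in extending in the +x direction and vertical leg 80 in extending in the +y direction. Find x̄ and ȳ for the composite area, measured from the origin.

rectangular portion: A = 95 × 80 = 7600.00, centroid at (47.50, 40.00).
triangular portion: A = ½·25·80 = 1000.00, centroid at (103.33, 26.67).
ΣA = 8600.00 in²
ΣAx̄ = (7600.00)(47.50) + (1000.00)(103.33) = 464333.33 in³
ΣAȳ = (7600.00)(40.00) + (1000.00)(26.67) = 330666.67 in³
x̄ = 464333.33 / 8600.00 = 53.99 in
ȳ = 330666.67 / 8600.00 = 38.45 in

x̄ = 53.99 in, ȳ = 38.45 in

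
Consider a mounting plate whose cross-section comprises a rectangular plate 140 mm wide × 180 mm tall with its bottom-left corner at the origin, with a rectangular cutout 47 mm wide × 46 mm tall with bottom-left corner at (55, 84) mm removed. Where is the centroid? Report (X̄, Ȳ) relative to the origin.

plate: A = 140 × 180 = 25200.00, centroid at (70.00, 90.00).
hole: A = −(47 × 46) = -2162.00, centroid at (78.50, 107.00).
ΣA = 23038.00 mm², ΣAX̄ = 1594283.00 mm³, ΣAȲ = 2036666.00 mm³.
X̄ = 1594283.00/23038.00 = 69.20 mm; Ȳ = 2036666.00/23038.00 = 88.40 mm.

X̄ = 69.20 mm, Ȳ = 88.40 mm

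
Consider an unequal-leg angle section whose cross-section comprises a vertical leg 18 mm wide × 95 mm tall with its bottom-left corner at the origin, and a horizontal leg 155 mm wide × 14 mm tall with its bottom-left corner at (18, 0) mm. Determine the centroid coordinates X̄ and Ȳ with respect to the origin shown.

X̄ = 57.38 mm, Ȳ = 24.85 mm

vertical leg: A = 18 × 95 = 1710.00, centroid at (9.00, 47.50).
horizontal leg: A = 155 × 14 = 2170.00, centroid at (95.50, 7.00).
ΣA = 3880.00 mm², ΣAX̄ = 222625.00 mm³, ΣAȲ = 96415.00 mm³.
X̄ = 222625.00/3880.00 = 57.38 mm; Ȳ = 96415.00/3880.00 = 24.85 mm.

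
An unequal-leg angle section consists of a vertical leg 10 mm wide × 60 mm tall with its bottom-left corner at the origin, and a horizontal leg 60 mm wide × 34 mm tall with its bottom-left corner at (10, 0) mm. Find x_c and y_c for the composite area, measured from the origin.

x_c = 32.05 mm, y_c = 19.95 mm

vertical leg: A = 10 × 60 = 600.00, centroid at (5.00, 30.00).
horizontal leg: A = 60 × 34 = 2040.00, centroid at (40.00, 17.00).
ΣA = 2640.00 mm², ΣAx_c = 84600.00 mm³, ΣAy_c = 52680.00 mm³.
x_c = 84600.00/2640.00 = 32.05 mm; y_c = 52680.00/2640.00 = 19.95 mm.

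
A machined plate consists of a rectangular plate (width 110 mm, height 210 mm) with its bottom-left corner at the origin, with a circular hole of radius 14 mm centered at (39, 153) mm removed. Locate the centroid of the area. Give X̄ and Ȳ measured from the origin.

X̄ = 55.44 mm, Ȳ = 103.69 mm

plate: A = 110 × 210 = 23100.00, centroid at (55.00, 105.00).
hole: A = −π·14² = -615.75, centroid at (39.00, 153.00).
ΣA = 22484.25 mm², ΣAX̄ = 1246485.67 mm³, ΣAȲ = 2331289.92 mm³.
X̄ = 1246485.67/22484.25 = 55.44 mm; Ȳ = 2331289.92/22484.25 = 103.69 mm.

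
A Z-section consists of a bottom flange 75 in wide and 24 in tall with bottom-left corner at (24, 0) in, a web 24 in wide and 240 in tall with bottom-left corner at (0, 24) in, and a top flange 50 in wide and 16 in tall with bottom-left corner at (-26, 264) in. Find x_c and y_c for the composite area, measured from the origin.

x_c = 21.41 in, y_c = 127.83 in

bottom flange: A = 75 × 24 = 1800.00, centroid at (61.50, 12.00).
web: A = 24 × 240 = 5760.00, centroid at (12.00, 144.00).
top flange: A = 50 × 16 = 800.00, centroid at (-1.00, 272.00).
ΣA = 8360.00 in², ΣAx_c = 179020.00 in³, ΣAy_c = 1068640.00 in³.
x_c = 179020.00/8360.00 = 21.41 in; y_c = 1068640.00/8360.00 = 127.83 in.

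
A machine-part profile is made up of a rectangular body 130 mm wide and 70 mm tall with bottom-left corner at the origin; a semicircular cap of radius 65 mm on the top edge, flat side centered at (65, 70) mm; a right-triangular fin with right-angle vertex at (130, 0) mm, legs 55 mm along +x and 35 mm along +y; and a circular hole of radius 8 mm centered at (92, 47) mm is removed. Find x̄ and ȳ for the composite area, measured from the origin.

rectangular body: A = 130 × 70 = 9100.00, centroid at (65.00, 35.00).
semicircular top: A = ½π·65² = 6636.61, centroid at (65.00, 97.59).
triangular fin: A = ½·55·35 = 962.50, centroid at (148.33, 11.67).
hole: A = −π·8² = -201.06, centroid at (92.00, 47.00).
ΣA = 16498.05 mm²
ΣAx̄ = (9100.00)(65.00) + (6636.61)(65.00) + (962.50)(148.33) + (-201.06)(92.00) = 1147153.08 mm³
ΣAȳ = (9100.00)(35.00) + (6636.61)(97.59) + (962.50)(11.67) + (-201.06)(47.00) = 967925.60 mm³
x̄ = 1147153.08 / 16498.05 = 69.53 mm
ȳ = 967925.60 / 16498.05 = 58.67 mm

x̄ = 69.53 mm, ȳ = 58.67 mm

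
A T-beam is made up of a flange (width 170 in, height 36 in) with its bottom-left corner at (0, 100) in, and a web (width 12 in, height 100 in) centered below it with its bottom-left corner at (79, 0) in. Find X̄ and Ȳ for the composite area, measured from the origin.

X̄ = 85.00 in, Ȳ = 106.85 in

Part | A | x̄ᵢ | ȳᵢ | A·x̄ᵢ | A·ȳᵢ
web | 1200.00 | 85.00 | 50.00 | 102000.00 | 60000.00
flange | 6120.00 | 85.00 | 118.00 | 520200.00 | 722160.00
Σ | 7320.00 |  |  | 622200.00 | 782160.00
X̄ = 622200.00 / 7320.00 = 85.00 in
Ȳ = 782160.00 / 7320.00 = 106.85 in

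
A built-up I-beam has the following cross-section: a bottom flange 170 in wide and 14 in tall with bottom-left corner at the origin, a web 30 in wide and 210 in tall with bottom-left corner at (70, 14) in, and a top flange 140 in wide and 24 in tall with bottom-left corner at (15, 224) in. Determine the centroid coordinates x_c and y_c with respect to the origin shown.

bottom flange: A = 170 × 14 = 2380.00, centroid at (85.00, 7.00).
web: A = 30 × 210 = 6300.00, centroid at (85.00, 119.00).
top flange: A = 140 × 24 = 3360.00, centroid at (85.00, 236.00).
ΣA = 12040.00 in²
ΣAx_c = (2380.00)(85.00) + (6300.00)(85.00) + (3360.00)(85.00) = 1023400.00 in³
ΣAy_c = (2380.00)(7.00) + (6300.00)(119.00) + (3360.00)(236.00) = 1559320.00 in³
x_c = 1023400.00 / 12040.00 = 85.00 in
y_c = 1559320.00 / 12040.00 = 129.51 in

x_c = 85.00 in, y_c = 129.51 in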